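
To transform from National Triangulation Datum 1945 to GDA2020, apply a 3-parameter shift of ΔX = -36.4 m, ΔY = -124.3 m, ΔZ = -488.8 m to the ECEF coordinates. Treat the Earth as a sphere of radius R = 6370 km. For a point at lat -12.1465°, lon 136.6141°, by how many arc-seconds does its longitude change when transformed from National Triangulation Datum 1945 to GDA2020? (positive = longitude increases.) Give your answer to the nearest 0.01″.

Δλ = 3.82″

sin φ = -0.210412, cos φ = 0.977613, sin λ = 0.686909, cos λ = -0.726744.
East component: ΔE = −sin λ·ΔX + cos λ·ΔY = −(0.686909)(-36.4) + (-0.726744)(-124.3) = 115.34 m.
1° of latitude spans πR/180 = 111177 m; at latitude φ, 1° of longitude spans that × cos φ = 108688.5 m, so Δλ = 115.34 / 108688.5 × 3600 = 3.820″.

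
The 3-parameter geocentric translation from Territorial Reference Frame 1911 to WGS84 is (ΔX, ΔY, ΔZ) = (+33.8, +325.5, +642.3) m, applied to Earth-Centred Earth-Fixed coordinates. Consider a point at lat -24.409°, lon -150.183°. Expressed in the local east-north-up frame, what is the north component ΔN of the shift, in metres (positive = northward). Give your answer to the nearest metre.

At φ = -24.409°, λ = -150.183°: sin φ = -0.413247, cos φ = 0.910619, sin λ = -0.497231, cos λ = -0.867618.
ΔN = −sin φ cos λ·ΔX − sin φ sin λ·ΔY + cos φ·ΔZ = −(-0.413247)(-0.867618)(33.8) − (-0.413247)(-0.497231)(325.5) + (0.910619)(642.3) = 505.89 m.

ΔN = 506 m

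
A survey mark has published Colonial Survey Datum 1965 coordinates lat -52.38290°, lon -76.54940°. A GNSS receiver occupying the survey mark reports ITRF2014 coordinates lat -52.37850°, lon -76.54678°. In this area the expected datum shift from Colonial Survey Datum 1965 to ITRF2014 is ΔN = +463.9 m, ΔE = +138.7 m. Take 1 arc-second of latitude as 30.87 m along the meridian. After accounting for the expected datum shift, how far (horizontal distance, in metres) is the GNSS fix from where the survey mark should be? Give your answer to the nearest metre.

46 m

Observed coordinate differences: Δφ = +0.00440°, Δλ = +0.00262°.
Converting to metres (1° lat = 111132 m, cos φ = 0.610382): observed ΔN = 489.0 m, observed ΔE = 177.7 m.
Subtracting the expected shift leaves a residual of 489.0 − (463.9) = 25.1 m north and 177.7 − (138.7) = 39.0 m east.
Residual distance = √(25.1² + 39.0²) = 46.4 m.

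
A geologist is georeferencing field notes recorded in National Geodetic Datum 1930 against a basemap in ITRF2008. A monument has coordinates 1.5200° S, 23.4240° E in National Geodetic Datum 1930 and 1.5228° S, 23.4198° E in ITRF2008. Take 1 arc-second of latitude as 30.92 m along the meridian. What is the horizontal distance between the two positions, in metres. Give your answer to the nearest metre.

Δφ = -1.5228° − -1.5200° = -0.0028°; Δλ = 23.4198° − 23.4240° = -0.0042°.
1° of latitude = 3600 × 30.92 = 111312 m.
ΔN = Δφ × 111312 = -311.7 m; ΔE = Δλ × 111312 × cos(-1.5200°) = -0.0042 × 111312 × 0.999648 = -467.3 m.
Distance = √(ΔE² + ΔN²) = √((-467.3)² + (-311.7)²) = 561.7 m.

562 m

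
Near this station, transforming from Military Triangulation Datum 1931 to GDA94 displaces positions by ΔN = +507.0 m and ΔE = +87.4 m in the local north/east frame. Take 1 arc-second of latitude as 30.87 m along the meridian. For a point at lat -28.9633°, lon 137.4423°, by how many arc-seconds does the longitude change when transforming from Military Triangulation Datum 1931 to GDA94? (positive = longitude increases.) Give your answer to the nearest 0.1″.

Δλ = 3.2″

At latitude -28.9633°, cos φ = 0.874930.
1″ of longitude at this latitude = 30.87 × cos φ = 27.0091 m, so Δλ = 87.4 / 27.0091 = 3.236″.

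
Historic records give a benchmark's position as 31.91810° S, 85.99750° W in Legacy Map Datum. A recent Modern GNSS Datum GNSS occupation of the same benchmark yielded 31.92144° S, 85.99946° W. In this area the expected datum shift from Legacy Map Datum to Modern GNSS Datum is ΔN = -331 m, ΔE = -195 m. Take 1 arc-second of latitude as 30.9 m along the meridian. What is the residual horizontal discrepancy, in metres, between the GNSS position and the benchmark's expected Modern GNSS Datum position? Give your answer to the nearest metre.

42 m

Observed coordinate differences: Δφ = -0.00334°, Δλ = -0.00196°.
Converting to metres (1° lat = 111240 m, cos φ = 0.848805): observed ΔN = -371.5 m, observed ΔE = -185.1 m.
Subtracting the expected shift leaves a residual of -371.5 − (-331) = -40.5 m north and -185.1 − (-195) = 9.9 m east.
Residual distance = √((-40.5)² + 9.9²) = 41.7 m.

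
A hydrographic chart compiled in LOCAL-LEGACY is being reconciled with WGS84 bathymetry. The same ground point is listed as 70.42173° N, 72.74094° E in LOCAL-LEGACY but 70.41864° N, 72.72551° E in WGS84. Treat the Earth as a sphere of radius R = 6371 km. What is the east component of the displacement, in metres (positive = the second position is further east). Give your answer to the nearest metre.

Δφ = 70.41864° − 70.42173° = -0.00309°; Δλ = 72.72551° − 72.74094° = -0.01543°.
1° along a meridian = πR/180 = 111195 m.
ΔN = Δφ × 111195 = -343.6 m; ΔE = Δλ × 111195 × cos(70.42173°) = -0.01543 × 111195 × 0.335094 = -574.9 m.

ΔE = -575 m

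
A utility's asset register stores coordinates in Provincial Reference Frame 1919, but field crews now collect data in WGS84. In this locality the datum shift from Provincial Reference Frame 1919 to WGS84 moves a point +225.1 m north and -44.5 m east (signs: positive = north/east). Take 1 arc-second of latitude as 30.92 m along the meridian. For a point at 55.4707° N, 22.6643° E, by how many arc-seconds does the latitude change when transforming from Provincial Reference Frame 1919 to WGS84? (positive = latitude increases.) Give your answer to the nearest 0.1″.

Δφ = 7.3″

1″ of latitude = 30.92 m, so Δφ = 225.1 / 30.92 = 7.280″.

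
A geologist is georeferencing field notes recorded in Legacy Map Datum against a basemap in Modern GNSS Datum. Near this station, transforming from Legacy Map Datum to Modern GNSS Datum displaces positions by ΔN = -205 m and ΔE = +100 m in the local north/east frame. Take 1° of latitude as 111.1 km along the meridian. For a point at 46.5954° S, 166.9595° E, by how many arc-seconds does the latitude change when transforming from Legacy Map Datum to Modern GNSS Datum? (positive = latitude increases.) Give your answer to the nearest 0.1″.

1° of latitude = 111.1 km, so Δφ = -205.0 / 111100 = -0.0018452° = -6.643″.

Δφ = -6.6″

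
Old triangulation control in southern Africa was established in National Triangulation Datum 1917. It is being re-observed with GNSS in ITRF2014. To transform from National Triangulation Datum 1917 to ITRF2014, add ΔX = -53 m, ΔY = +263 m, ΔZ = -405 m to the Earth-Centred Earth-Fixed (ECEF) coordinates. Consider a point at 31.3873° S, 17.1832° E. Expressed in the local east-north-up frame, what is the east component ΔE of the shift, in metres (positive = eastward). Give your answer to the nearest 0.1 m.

ΔE = 266.9 m

The local east axis at (φ, λ) is (−sin λ, cos λ, 0), so ΔE = −sin(17.1832°)·(-53) + cos(17.1832°)·263 = 266.92 m.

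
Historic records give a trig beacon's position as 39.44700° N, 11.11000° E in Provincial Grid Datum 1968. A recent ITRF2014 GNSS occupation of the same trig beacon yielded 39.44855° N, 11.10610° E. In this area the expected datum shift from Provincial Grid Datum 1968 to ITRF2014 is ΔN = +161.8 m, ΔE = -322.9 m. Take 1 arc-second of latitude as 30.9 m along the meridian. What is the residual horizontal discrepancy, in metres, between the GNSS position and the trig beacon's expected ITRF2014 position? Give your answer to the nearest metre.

Observed coordinate differences: Δφ = +0.00155°, Δλ = -0.00390°.
Converting to metres (1° lat = 111240 m, cos φ = 0.772213): observed ΔN = 172.4 m, observed ΔE = -335.0 m.
Subtracting the expected shift leaves a residual of 172.4 − (161.8) = 10.6 m north and -335.0 − (-322.9) = -12.1 m east.
Residual distance = √(10.6² + (-12.1)²) = 16.1 m.

16 m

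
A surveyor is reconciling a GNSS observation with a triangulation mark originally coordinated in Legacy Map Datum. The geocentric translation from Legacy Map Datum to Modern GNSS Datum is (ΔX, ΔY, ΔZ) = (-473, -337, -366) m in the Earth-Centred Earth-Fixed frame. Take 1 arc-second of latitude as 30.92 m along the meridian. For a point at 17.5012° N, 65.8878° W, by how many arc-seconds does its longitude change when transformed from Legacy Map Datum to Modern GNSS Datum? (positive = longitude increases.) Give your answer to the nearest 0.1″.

sin φ = 0.300726, cos φ = 0.953711, sin λ = -0.912747, cos λ = 0.408525.
East component: ΔE = −sin λ·ΔX + cos λ·ΔY = −(-0.912747)(-473) + (0.408525)(-337) = -569.40 m.
1° of latitude spans 3600 × 30.92 = 111312 m; at latitude φ, 1° of longitude spans that × cos φ = 106159.4 m, so Δλ = -569.40 / 106159.4 × 3600 = -19.309″.

Δλ = -19.3″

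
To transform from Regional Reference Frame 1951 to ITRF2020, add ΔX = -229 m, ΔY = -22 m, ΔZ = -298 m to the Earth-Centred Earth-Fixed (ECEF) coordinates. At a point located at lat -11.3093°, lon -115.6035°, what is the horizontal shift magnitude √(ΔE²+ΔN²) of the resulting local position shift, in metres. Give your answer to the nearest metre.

333 m

At φ = -11.3093°, λ = -115.6035°: sin φ = -0.196105, cos φ = 0.980583, sin λ = -0.901806, cos λ = -0.432141.
ΔE = −sin λ·ΔX + cos λ·ΔY = −(-0.901806)·(-229) + (-0.432141)·(-22) = -197.01 m.
ΔN = −sin φ cos λ·ΔX − sin φ sin λ·ΔY + cos φ·ΔZ = −(-0.196105)(-0.432141)(-229) − (-0.196105)(-0.901806)(-22) + (0.980583)(-298) = -268.92 m.
Horizontal magnitude = √(ΔE² + ΔN²) = √((-197.01)² + (-268.92)²) = 333.36 m.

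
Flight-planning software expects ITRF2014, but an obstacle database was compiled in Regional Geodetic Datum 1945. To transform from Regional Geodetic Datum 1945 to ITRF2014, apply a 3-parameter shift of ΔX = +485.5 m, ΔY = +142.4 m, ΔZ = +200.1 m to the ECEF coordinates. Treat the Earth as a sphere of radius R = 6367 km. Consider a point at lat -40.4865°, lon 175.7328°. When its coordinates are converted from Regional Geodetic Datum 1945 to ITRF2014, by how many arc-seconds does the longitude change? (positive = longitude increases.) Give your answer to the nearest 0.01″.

sin φ = -0.649269, cos φ = 0.760559, sin λ = 0.074408, cos λ = -0.997228.
East component: ΔE = −sin λ·ΔX + cos λ·ΔY = −(0.074408)(485.5) + (-0.997228)(142.4) = -178.13 m.
1° of latitude spans πR/180 = 111125 m; at latitude φ, 1° of longitude spans that × cos φ = 84517.2 m, so Δλ = -178.13 / 84517.2 × 3600 = -7.587″.

Δλ = -7.59″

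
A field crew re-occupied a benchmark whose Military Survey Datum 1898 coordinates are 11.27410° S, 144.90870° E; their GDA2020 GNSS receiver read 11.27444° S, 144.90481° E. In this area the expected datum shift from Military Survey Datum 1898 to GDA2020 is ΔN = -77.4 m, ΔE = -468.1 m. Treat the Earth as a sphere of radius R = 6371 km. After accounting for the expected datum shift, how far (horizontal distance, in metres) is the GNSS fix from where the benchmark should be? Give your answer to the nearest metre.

59 m

Observed coordinate differences: Δφ = -0.00034°, Δλ = -0.00389°.
Converting to metres (1° lat = 111195 m, cos φ = 0.980703): observed ΔN = -37.8 m, observed ΔE = -424.2 m.
Subtracting the expected shift leaves a residual of -37.8 − (-77.4) = 39.6 m north and -424.2 − (-468.1) = 43.9 m east.
Residual distance = √(39.6² + 43.9²) = 59.1 m.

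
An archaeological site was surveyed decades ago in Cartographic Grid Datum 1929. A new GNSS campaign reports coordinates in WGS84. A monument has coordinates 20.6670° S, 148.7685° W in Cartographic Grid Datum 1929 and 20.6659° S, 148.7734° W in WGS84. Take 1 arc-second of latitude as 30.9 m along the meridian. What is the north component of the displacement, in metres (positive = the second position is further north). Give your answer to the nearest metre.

Δφ = -20.6659° − -20.6670° = +0.0011°; Δλ = -148.7734° − -148.7685° = -0.0049°.
1° of latitude = 3600 × 30.90 = 111240 m.
ΔN = Δφ × 111240 = 122.4 m; ΔE = Δλ × 111240 × cos(-20.6670°) = -0.0049 × 111240 × 0.935647 = -510.0 m.

ΔN = 122 m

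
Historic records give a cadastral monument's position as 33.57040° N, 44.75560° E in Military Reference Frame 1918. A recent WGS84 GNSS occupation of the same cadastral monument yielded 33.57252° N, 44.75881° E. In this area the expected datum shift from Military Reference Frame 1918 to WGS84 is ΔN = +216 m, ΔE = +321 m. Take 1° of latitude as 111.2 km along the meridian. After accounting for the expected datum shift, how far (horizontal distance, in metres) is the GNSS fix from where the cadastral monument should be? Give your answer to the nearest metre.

Observed coordinate differences: Δφ = +0.00212°, Δλ = +0.00321°.
Converting to metres (1° lat = 111200 m, cos φ = 0.833207): observed ΔN = 235.7 m, observed ΔE = 297.4 m.
Subtracting the expected shift leaves a residual of 235.7 − (216) = 19.7 m north and 297.4 − (321) = -23.6 m east.
Residual distance = √(19.7² + (-23.6)²) = 30.8 m.

31 m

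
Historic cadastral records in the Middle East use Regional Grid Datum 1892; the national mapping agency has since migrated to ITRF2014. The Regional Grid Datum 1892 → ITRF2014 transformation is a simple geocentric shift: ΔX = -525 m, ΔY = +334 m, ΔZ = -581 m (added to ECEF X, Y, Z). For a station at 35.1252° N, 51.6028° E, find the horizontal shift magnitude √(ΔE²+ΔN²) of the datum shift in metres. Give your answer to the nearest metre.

758 m

At φ = 35.1252°, λ = 51.6028°: sin φ = 0.575365, cos φ = 0.817897, sin λ = 0.783724, cos λ = 0.621109.
ΔE = −sin λ·ΔX + cos λ·ΔY = −(0.783724)·(-525) + (0.621109)·(334) = 618.91 m.
ΔN = −sin φ cos λ·ΔX − sin φ sin λ·ΔY + cos φ·ΔZ = −(0.575365)(0.621109)(-525) − (0.575365)(0.783724)(334) + (0.817897)(-581) = -438.19 m.
Horizontal magnitude = √(ΔE² + ΔN²) = √(618.91² + (-438.19)²) = 758.32 m.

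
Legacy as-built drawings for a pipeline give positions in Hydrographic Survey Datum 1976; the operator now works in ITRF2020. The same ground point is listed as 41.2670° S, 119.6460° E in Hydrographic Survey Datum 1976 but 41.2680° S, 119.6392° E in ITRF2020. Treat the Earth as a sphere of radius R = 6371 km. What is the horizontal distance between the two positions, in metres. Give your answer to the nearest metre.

Δφ = -41.2680° − -41.2670° = -0.0010°; Δλ = 119.6392° − 119.6460° = -0.0068°.
1° along a meridian = πR/180 = 111195 m.
ΔN = Δφ × 111195 = -111.2 m; ΔE = Δλ × 111195 × cos(-41.2670°) = -0.0068 × 111195 × 0.751644 = -568.3 m.
Distance = √(ΔE² + ΔN²) = √((-568.3)² + (-111.2)²) = 579.1 m.

579 m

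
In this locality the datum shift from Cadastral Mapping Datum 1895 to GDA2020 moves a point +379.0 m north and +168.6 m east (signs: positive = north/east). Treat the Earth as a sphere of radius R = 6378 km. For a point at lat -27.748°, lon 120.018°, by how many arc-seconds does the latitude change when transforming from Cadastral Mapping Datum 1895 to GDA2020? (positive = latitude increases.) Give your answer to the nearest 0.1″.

Δφ = 12.3″

On a sphere of radius R, 1 rad of latitude = R, so Δφ = ΔN / R = 379.0 / 6378000 = 5.9423e-05 rad = 12.257″.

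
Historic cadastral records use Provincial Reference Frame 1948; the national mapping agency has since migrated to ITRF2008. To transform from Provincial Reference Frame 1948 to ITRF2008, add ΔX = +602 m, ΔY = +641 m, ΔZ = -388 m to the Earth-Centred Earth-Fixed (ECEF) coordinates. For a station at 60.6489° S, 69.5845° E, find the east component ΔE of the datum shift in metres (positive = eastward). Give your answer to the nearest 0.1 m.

The local east axis at (φ, λ) is (−sin λ, cos λ, 0), so ΔE = −sin(69.5845°)·602 + cos(69.5845°)·641 = -340.59 m.

ΔE = -340.6 m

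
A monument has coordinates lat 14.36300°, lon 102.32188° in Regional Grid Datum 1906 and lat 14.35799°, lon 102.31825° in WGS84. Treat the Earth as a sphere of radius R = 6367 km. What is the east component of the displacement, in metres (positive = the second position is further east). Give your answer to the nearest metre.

ΔE = -391 m

Δφ = 14.35799° − 14.36300° = -0.00501°; Δλ = 102.31825° − 102.32188° = -0.00363°.
1° along a meridian = πR/180 = 111125 m.
ΔN = Δφ × 111125 = -556.7 m; ΔE = Δλ × 111125 × cos(14.36300°) = -0.00363 × 111125 × 0.968744 = -390.8 m.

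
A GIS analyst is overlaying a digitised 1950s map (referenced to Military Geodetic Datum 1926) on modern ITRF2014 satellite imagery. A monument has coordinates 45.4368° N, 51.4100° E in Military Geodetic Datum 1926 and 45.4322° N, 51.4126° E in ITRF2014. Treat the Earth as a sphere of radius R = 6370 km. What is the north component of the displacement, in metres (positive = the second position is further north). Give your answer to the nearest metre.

ΔN = -511 m

Δφ = 45.4322° − 45.4368° = -0.0046°; Δλ = 51.4126° − 51.4100° = +0.0026°.
1° along a meridian = πR/180 = 111177 m.
ΔN = Δφ × 111177 = -511.4 m; ΔE = Δλ × 111177 × cos(45.4368°) = +0.0026 × 111177 × 0.701696 = 202.8 m.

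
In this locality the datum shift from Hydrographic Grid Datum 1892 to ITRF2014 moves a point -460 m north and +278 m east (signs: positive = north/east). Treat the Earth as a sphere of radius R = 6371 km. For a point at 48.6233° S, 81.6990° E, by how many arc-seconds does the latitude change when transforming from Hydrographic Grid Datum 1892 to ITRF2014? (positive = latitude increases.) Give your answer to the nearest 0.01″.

Δφ = -14.89″

On a sphere of radius R, 1 rad of latitude = R, so Δφ = ΔN / R = -460.0 / 6371000 = -7.2202e-05 rad = -14.893″.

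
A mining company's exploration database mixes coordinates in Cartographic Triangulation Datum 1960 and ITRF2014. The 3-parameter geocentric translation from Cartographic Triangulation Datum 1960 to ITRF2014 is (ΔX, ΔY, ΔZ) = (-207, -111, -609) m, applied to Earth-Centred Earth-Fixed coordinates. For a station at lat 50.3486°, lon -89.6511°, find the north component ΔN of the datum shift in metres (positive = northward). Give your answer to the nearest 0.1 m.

At φ = 50.3486°, λ = -89.6511°: sin φ = 0.769941, cos φ = 0.638115, sin λ = -0.999981, cos λ = 0.006089.
ΔN = −sin φ cos λ·ΔX − sin φ sin λ·ΔY + cos φ·ΔZ = −(0.769941)(0.006089)(-207) − (0.769941)(-0.999981)(-111) + (0.638115)(-609) = -473.10 m.

ΔN = -473.1 m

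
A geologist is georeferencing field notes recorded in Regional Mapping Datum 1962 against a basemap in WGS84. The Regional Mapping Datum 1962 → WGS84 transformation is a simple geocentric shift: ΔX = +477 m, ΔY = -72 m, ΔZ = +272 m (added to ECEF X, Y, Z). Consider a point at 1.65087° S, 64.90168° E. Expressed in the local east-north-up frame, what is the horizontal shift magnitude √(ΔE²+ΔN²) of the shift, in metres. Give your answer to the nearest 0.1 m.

The local east axis at (φ, λ) is (−sin λ, cos λ, 0), so ΔE = −sin(64.90168°)·477 + cos(64.90168°)·(-72) = -462.50 m.
The local north axis is (−sin φ cos λ, −sin φ sin λ, cos φ), giving ΔN = 5.829 − 1.878 + 271.887 = 275.84 m.
Horizontal magnitude = √(ΔE² + ΔN²) = √((-462.50)² + 275.84²) = 538.51 m.

538.5 m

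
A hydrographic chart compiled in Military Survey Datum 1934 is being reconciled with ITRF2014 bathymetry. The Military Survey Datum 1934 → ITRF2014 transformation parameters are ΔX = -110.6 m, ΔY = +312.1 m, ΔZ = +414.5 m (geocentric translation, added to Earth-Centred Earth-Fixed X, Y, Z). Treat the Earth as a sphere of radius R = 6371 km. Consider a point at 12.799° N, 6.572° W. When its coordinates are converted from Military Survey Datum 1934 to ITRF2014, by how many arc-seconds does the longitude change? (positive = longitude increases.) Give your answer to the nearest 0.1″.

sin φ = 0.221531, cos φ = 0.975153, sin λ = -0.114452, cos λ = 0.993429.
East component: ΔE = −sin λ·ΔX + cos λ·ΔY = −(-0.114452)(-110.6) + (0.993429)(312.1) = 297.39 m.
1° of latitude spans πR/180 = 111195 m; at latitude φ, 1° of longitude spans that × cos φ = 108432.1 m, so Δλ = 297.39 / 108432.1 × 3600 = 9.874″.

Δλ = 9.9″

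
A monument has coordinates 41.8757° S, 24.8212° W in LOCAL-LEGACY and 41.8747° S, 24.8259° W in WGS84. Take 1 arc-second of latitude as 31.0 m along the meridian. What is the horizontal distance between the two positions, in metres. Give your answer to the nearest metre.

Δφ = -41.8747° − -41.8757° = +0.0010°; Δλ = -24.8259° − -24.8212° = -0.0047°.
1° of latitude = 3600 × 31.00 = 111600 m.
ΔN = Δφ × 111600 = 111.6 m; ΔE = Δλ × 111600 × cos(-41.8757°) = -0.0047 × 111600 × 0.744595 = -390.6 m.
Distance = √(ΔE² + ΔN²) = √((-390.6)² + 111.6²) = 406.2 m.

406 m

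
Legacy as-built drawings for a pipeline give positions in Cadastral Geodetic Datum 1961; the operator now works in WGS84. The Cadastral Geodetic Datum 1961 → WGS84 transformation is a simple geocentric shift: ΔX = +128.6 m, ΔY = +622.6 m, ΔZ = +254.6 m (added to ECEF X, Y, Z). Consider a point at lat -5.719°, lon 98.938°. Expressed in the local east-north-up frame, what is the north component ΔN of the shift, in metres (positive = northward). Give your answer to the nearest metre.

At φ = -5.719°, λ = 98.938°: sin φ = -0.099650, cos φ = 0.995023, sin λ = 0.987857, cos λ = -0.155366.
ΔN = −sin φ cos λ·ΔX − sin φ sin λ·ΔY + cos φ·ΔZ = −(-0.099650)(-0.155366)(128.6) − (-0.099650)(0.987857)(622.6) + (0.995023)(254.6) = 312.63 m.

ΔN = 313 m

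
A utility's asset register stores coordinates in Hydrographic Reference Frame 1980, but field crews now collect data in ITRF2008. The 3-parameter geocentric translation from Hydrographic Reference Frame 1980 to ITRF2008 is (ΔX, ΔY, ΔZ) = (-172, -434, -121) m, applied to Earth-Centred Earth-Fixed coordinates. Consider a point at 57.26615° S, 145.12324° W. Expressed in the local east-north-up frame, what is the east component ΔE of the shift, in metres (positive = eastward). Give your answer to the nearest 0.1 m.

At φ = -57.26615°, λ = -145.12324°: sin φ = -0.841191, cos φ = 0.540737, sin λ = -0.571813, cos λ = -0.820384.
ΔE = −sin λ·ΔX + cos λ·ΔY = −(-0.571813)·(-172) + (-0.820384)·(-434) = 257.69 m.

ΔE = 257.7 m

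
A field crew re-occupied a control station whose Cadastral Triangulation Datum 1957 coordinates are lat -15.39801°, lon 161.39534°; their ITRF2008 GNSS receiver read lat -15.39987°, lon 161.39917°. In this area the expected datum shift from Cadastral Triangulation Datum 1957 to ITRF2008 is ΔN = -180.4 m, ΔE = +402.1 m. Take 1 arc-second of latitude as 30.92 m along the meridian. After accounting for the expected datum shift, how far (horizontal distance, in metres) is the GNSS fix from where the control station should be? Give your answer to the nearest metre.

28 m

Observed coordinate differences: Δφ = -0.00186°, Δλ = +0.00383°.
Converting to metres (1° lat = 111312 m, cos φ = 0.964105): observed ΔN = -207.0 m, observed ΔE = 411.0 m.
Subtracting the expected shift leaves a residual of -207.0 − (-180.4) = -26.6 m north and 411.0 − (402.1) = 8.9 m east.
Residual distance = √((-26.6)² + 8.9²) = 28.1 m.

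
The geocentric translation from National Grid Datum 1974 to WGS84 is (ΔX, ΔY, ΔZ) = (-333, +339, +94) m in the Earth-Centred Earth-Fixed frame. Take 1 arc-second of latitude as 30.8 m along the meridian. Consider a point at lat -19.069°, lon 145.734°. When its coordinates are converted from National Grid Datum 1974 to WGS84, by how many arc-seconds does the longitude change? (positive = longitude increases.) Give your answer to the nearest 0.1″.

sin φ = -0.326707, cos φ = 0.945126, sin λ = 0.563036, cos λ = -0.826433.
East component: ΔE = −sin λ·ΔX + cos λ·ΔY = −(0.563036)(-333) + (-0.826433)(339) = -92.67 m.
1° of latitude spans 3600 × 30.80 = 110880 m; at latitude φ, 1° of longitude spans that × cos φ = 104795.6 m, so Δλ = -92.67 / 104795.6 × 3600 = -3.183″.

Δλ = -3.2″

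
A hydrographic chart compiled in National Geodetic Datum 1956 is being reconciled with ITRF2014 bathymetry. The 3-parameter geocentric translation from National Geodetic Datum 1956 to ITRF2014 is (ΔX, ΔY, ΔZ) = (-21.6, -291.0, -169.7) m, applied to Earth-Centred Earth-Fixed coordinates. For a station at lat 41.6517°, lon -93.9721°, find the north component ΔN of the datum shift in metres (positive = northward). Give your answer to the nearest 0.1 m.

At φ = 41.6517°, λ = -93.9721°: sin φ = 0.664601, cos φ = 0.747199, sin λ = -0.997598, cos λ = -0.069271.
ΔN = −sin φ cos λ·ΔX − sin φ sin λ·ΔY + cos φ·ΔZ = −(0.664601)(-0.069271)(-21.6) − (0.664601)(-0.997598)(-291.0) + (0.747199)(-169.7) = -320.73 m.

ΔN = -320.7 m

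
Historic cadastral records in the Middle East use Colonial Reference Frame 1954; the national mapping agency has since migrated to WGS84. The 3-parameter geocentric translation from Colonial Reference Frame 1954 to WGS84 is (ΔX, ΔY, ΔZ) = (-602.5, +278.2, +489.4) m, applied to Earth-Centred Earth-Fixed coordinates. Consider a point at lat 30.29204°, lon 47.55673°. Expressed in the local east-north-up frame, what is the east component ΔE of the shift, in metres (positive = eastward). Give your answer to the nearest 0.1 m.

ΔE = 632.4 m

The local east axis at (φ, λ) is (−sin λ, cos λ, 0), so ΔE = −sin(47.55673°)·(-602.5) + cos(47.55673°)·278.2 = 632.36 m.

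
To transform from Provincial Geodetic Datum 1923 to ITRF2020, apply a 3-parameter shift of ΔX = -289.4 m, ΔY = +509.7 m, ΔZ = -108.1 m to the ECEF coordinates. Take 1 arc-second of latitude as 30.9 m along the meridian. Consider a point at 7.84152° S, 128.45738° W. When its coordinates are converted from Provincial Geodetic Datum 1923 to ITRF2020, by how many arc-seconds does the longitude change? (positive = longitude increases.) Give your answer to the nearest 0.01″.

sin φ = -0.136433, cos φ = 0.990649, sin λ = -0.783071, cos λ = -0.621932.
East component: ΔE = −sin λ·ΔX + cos λ·ΔY = −(-0.783071)(-289.4) + (-0.621932)(509.7) = -543.62 m.
1° of latitude spans 3600 × 30.90 = 111240 m; at latitude φ, 1° of longitude spans that × cos φ = 110199.8 m, so Δλ = -543.62 / 110199.8 × 3600 = -17.759″.

Δλ = -17.76″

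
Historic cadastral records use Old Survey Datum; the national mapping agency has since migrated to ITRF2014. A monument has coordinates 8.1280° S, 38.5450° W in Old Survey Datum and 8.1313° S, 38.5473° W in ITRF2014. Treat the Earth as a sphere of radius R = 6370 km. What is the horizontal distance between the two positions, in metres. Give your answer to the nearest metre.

Δφ = -8.1313° − -8.1280° = -0.0033°; Δλ = -38.5473° − -38.5450° = -0.0023°.
1° along a meridian = πR/180 = 111177 m.
ΔN = Δφ × 111177 = -366.9 m; ΔE = Δλ × 111177 × cos(-8.1280°) = -0.0023 × 111177 × 0.989955 = -253.1 m.
Distance = √(ΔE² + ΔN²) = √((-253.1)² + (-366.9)²) = 445.7 m.

446 m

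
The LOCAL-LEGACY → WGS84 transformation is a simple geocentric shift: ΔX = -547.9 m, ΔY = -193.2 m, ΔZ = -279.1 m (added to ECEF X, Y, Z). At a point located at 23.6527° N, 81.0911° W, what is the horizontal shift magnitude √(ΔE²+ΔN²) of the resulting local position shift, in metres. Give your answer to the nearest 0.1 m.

The local east axis at (φ, λ) is (−sin λ, cos λ, 0), so ΔE = −sin(-81.0911°)·(-547.9) + cos(-81.0911°)·(-193.2) = -571.21 m.
The local north axis is (−sin φ cos λ, −sin φ sin λ, cos φ), giving ΔN = 34.041 − 76.575 − 255.654 = -298.19 m.
Horizontal magnitude = √(ΔE² + ΔN²) = √((-571.21)² + (-298.19)²) = 644.36 m.

644.4 m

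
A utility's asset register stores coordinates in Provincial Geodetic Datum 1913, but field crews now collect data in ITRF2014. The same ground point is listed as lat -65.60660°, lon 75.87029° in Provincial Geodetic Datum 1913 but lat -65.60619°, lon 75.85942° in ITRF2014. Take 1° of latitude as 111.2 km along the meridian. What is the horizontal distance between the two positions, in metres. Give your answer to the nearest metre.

Δφ = -65.60619° − -65.60660° = +0.00041°; Δλ = 75.85942° − 75.87029° = -0.01087°.
ΔN = Δφ × 111200 = 45.6 m; ΔE = Δλ × 111200 × cos(-65.60660°) = -0.01087 × 111200 × 0.413000 = -499.2 m.
Distance = √(ΔE² + ΔN²) = √((-499.2)² + 45.6²) = 501.3 m.

501 m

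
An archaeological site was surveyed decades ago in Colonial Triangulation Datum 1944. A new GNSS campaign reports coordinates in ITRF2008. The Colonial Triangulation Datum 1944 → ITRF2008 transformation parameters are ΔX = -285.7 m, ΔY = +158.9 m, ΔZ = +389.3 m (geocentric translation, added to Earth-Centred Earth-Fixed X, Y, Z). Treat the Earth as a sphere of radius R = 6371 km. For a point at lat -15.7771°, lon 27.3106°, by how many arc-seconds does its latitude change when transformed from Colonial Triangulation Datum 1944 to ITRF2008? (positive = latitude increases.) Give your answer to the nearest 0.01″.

Δφ = 10.54″

sin φ = -0.271896, cos φ = 0.962327, sin λ = 0.458814, cos λ = 0.888532.
North component: ΔN = −sin φ cos λ·ΔX − sin φ sin λ·ΔY + cos φ·ΔZ = −(-0.271896)(0.888532)(-285.7) − (-0.271896)(0.458814)(158.9) + (0.962327)(389.3) = 325.43 m.
1° of latitude spans πR/180 = 111195 m, so Δφ = 325.43 / 111195 × 3600 = 10.536″.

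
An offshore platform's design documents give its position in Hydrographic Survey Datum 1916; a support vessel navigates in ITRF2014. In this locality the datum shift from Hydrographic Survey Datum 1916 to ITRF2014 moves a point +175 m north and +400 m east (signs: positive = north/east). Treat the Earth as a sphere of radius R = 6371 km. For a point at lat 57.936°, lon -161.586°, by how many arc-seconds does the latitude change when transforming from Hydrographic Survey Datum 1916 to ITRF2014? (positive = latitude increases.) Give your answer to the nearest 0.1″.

On a sphere of radius R, 1 rad of latitude = R, so Δφ = ΔN / R = 175.0 / 6371000 = 2.7468e-05 rad = 5.666″.

Δφ = 5.7″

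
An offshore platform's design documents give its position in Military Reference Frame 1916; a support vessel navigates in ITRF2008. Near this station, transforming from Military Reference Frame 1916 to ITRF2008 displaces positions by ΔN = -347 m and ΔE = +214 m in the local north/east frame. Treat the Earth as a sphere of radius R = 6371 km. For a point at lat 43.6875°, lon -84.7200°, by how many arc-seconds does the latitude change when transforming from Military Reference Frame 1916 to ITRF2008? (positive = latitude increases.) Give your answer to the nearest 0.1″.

On a sphere of radius R, 1 rad of latitude = R, so Δφ = ΔN / R = -347.0 / 6371000 = -5.4466e-05 rad = -11.234″.

Δφ = -11.2″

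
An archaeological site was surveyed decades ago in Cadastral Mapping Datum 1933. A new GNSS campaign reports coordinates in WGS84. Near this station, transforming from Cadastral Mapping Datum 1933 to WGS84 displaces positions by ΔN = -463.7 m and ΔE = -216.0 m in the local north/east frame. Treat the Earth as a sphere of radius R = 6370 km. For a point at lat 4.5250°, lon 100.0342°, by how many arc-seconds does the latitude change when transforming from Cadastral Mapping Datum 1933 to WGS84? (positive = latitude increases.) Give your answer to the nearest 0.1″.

Δφ = -15.0″

On a sphere of radius R, 1 rad of latitude = R, so Δφ = ΔN / R = -463.7 / 6370000 = -7.2794e-05 rad = -15.015″.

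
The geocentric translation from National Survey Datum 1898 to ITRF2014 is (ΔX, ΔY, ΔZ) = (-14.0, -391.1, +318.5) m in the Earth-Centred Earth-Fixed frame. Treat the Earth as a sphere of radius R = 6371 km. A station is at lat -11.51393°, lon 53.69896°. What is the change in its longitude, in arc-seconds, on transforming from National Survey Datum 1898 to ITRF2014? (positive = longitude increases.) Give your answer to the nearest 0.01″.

Δλ = -7.28″

sin φ = -0.199606, cos φ = 0.979876, sin λ = 0.805918, cos λ = 0.592028.
East component: ΔE = −sin λ·ΔX + cos λ·ΔY = −(0.805918)(-14.0) + (0.592028)(-391.1) = -220.26 m.
1° of latitude spans πR/180 = 111195 m; at latitude φ, 1° of longitude spans that × cos φ = 108957.3 m, so Δλ = -220.26 / 108957.3 × 3600 = -7.277″.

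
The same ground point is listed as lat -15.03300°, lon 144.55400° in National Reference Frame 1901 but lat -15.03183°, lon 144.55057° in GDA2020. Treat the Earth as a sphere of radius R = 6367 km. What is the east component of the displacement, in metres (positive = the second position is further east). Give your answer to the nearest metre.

ΔE = -368 m

Δφ = -15.03183° − -15.03300° = +0.00117°; Δλ = 144.55057° − 144.55400° = -0.00343°.
1° along a meridian = πR/180 = 111125 m.
ΔN = Δφ × 111125 = 130.0 m; ΔE = Δλ × 111125 × cos(-15.03300°) = -0.00343 × 111125 × 0.965777 = -368.1 m.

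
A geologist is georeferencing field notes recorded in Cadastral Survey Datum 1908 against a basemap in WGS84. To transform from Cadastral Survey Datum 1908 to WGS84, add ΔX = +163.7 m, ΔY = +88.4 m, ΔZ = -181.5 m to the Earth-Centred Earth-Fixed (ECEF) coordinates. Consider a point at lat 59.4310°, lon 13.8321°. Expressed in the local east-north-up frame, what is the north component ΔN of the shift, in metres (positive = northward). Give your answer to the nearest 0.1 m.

ΔN = -247.4 m

At φ = 59.4310°, λ = 13.8321°: sin φ = 0.861017, cos φ = 0.508576, sin λ = 0.239077, cos λ = 0.971000.
ΔN = −sin φ cos λ·ΔX − sin φ sin λ·ΔY + cos φ·ΔZ = −(0.861017)(0.971000)(163.7) − (0.861017)(0.239077)(88.4) + (0.508576)(-181.5) = -247.36 m.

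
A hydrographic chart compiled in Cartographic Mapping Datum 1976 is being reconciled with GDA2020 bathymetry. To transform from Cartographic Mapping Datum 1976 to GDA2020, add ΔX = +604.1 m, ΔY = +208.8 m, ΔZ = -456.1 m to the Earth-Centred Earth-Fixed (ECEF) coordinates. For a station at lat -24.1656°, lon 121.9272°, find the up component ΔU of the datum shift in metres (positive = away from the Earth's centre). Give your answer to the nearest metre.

The local up (radial) axis is (cos φ cos λ, cos φ sin λ, sin φ), giving ΔU = -291.476 + 161.683 + 186.716 = 56.92 m.

ΔU = 57 m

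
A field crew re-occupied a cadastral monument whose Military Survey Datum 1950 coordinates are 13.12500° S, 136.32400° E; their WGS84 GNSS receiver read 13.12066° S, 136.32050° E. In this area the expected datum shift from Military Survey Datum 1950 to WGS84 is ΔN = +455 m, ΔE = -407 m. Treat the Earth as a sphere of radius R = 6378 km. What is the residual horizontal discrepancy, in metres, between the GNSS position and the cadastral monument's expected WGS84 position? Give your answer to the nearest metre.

Observed coordinate differences: Δφ = +0.00434°, Δλ = -0.00350°.
Converting to metres (1° lat = 111317 m, cos φ = 0.973877): observed ΔN = 483.1 m, observed ΔE = -379.4 m.
Subtracting the expected shift leaves a residual of 483.1 − (455) = 28.1 m north and -379.4 − (-407) = 27.6 m east.
Residual distance = √(28.1² + 27.6²) = 39.4 m.

39 m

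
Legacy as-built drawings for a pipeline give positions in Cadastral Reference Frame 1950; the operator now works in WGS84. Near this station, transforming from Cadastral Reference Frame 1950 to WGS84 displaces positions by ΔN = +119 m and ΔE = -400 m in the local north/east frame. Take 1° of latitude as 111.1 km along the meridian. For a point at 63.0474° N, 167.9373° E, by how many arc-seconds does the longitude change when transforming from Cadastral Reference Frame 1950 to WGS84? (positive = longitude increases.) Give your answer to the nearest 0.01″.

At latitude 63.0474°, cos φ = 0.453253.
1° of longitude at this latitude = 111.1 × cos φ = 50.36 km, so Δλ = -400.0 / 50356.4 = -0.0079434° = -28.596″.

Δλ = -28.60″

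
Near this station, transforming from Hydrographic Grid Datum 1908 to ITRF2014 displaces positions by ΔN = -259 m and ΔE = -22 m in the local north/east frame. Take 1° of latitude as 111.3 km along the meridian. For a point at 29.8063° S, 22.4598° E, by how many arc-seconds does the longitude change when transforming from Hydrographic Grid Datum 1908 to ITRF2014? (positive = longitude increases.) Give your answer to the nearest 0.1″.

At latitude -29.8063°, cos φ = 0.867711.
1° of longitude at this latitude = 111.3 × cos φ = 96.58 km, so Δλ = -22.0 / 96576.2 = -0.0002278° = -0.820″.

Δλ = -0.8″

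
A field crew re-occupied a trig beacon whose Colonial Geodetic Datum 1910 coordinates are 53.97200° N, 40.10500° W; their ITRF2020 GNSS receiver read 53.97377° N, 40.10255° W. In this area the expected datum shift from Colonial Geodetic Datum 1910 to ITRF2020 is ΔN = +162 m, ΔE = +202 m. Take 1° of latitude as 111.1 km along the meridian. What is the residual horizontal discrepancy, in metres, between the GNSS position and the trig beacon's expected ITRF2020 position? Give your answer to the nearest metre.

Observed coordinate differences: Δφ = +0.00177°, Δλ = +0.00245°.
Converting to metres (1° lat = 111100 m, cos φ = 0.588181): observed ΔN = 196.6 m, observed ΔE = 160.1 m.
Subtracting the expected shift leaves a residual of 196.6 − (162) = 34.6 m north and 160.1 − (202) = -41.9 m east.
Residual distance = √(34.6² + (-41.9)²) = 54.4 m.

54 m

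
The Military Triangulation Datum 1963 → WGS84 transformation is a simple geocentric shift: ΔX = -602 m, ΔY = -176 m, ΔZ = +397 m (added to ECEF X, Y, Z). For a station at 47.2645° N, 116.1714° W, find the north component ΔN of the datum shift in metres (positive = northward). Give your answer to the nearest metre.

ΔN = -42 m

At φ = 47.2645°, λ = -116.1714°: sin φ = 0.734494, cos φ = 0.678615, sin λ = -0.897479, cos λ = -0.441058.
ΔN = −sin φ cos λ·ΔX − sin φ sin λ·ΔY + cos φ·ΔZ = −(0.734494)(-0.441058)(-602) − (0.734494)(-0.897479)(-176) + (0.678615)(397) = -41.63 m.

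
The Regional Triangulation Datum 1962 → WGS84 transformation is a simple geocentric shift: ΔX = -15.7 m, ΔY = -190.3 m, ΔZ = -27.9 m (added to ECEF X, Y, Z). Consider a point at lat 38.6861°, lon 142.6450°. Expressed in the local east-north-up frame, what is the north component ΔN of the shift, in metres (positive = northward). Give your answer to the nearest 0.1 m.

ΔN = 42.6 m

At φ = 38.6861°, λ = 142.6450°: sin φ = 0.625053, cos φ = 0.780582, sin λ = 0.606752, cos λ = -0.794891.
ΔN = −sin φ cos λ·ΔX − sin φ sin λ·ΔY + cos φ·ΔZ = −(0.625053)(-0.794891)(-15.7) − (0.625053)(0.606752)(-190.3) + (0.780582)(-27.9) = 42.59 m.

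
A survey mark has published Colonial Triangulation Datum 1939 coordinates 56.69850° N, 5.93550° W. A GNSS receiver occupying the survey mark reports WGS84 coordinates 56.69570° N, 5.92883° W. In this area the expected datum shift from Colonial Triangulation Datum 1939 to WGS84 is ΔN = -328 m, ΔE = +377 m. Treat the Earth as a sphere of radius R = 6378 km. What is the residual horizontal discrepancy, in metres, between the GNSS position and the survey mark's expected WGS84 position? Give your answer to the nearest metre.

35 m

Observed coordinate differences: Δφ = -0.00280°, Δλ = +0.00667°.
Converting to metres (1° lat = 111317 m, cos φ = 0.549045): observed ΔN = -311.7 m, observed ΔE = 407.7 m.
Subtracting the expected shift leaves a residual of -311.7 − (-328) = 16.3 m north and 407.7 − (377) = 30.7 m east.
Residual distance = √(16.3² + 30.7²) = 34.7 m.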